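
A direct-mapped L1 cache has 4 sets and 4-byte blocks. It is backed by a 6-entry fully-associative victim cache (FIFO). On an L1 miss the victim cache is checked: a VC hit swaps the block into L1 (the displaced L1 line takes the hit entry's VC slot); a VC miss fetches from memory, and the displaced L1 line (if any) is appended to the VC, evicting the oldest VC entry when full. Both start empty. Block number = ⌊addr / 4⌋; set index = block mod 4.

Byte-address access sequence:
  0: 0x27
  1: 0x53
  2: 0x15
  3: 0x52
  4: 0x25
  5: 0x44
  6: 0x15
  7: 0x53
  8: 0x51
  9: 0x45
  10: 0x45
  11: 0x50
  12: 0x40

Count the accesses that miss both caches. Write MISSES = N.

0: 0x27 (blk 9, set 1) → MISS  vc=[]
1: 0x53 (blk 20, set 0) → MISS  vc=[]
2: 0x15 (blk 5, set 1) → MISS  vc=[9]
3: 0x52 (blk 20, set 0) → L1-HIT  vc=[9]
4: 0x25 (blk 9, set 1) → VC-HIT  vc=[5]
5: 0x44 (blk 17, set 1) → MISS  vc=[5, 9]
6: 0x15 (blk 5, set 1) → VC-HIT  vc=[17, 9]
7: 0x53 (blk 20, set 0) → L1-HIT  vc=[17, 9]
8: 0x51 (blk 20, set 0) → L1-HIT  vc=[17, 9]
9: 0x45 (blk 17, set 1) → VC-HIT  vc=[5, 9]
10: 0x45 (blk 17, set 1) → L1-HIT  vc=[5, 9]
11: 0x50 (blk 20, set 0) → L1-HIT  vc=[5, 9]
12: 0x40 (blk 16, set 0) → MISS  vc=[5, 9, 20]

MISSES = 5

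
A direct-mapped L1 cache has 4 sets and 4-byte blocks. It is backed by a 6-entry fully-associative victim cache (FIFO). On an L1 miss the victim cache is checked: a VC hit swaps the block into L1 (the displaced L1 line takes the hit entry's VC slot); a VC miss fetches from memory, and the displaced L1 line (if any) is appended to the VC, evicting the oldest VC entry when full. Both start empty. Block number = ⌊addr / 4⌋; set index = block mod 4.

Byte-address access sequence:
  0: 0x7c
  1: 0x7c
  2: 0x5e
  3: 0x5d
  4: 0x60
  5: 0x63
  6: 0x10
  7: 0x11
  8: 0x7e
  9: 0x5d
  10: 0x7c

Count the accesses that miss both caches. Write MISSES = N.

MISSES = 4

#0 0x7c→b31/s3 MISS; vc=[]
#1 0x7c→b31/s3 L1-HIT; vc=[]
#2 0x5e→b23/s3 MISS; vc=[31]
#3 0x5d→b23/s3 L1-HIT; vc=[31]
#4 0x60→b24/s0 MISS; vc=[31]
#5 0x63→b24/s0 L1-HIT; vc=[31]
#6 0x10→b4/s0 MISS; vc=[31,24]
#7 0x11→b4/s0 L1-HIT; vc=[31,24]
#8 0x7e→b31/s3 VC-HIT; vc=[23,24]
#9 0x5d→b23/s3 VC-HIT; vc=[31,24]
#10 0x7c→b31/s3 VC-HIT; vc=[23,24]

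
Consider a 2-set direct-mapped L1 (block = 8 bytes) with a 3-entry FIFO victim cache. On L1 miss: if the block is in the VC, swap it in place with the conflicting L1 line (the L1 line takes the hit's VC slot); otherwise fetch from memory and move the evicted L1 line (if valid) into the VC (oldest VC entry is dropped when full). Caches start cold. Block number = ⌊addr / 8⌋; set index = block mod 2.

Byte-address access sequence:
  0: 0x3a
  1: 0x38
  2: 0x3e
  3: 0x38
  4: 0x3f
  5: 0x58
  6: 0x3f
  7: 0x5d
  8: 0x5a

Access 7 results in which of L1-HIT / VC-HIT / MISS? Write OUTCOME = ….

OUTCOME = VC-HIT

0: 0x3a (blk 7, set 1) → MISS  vc=[]
1: 0x38 (blk 7, set 1) → L1-HIT  vc=[]
2: 0x3e (blk 7, set 1) → L1-HIT  vc=[]
3: 0x38 (blk 7, set 1) → L1-HIT  vc=[]
4: 0x3f (blk 7, set 1) → L1-HIT  vc=[]
5: 0x58 (blk 11, set 1) → MISS  vc=[7]
6: 0x3f (blk 7, set 1) → VC-HIT  vc=[11]
7: 0x5d (blk 11, set 1) → VC-HIT  vc=[7]
8: 0x5a (blk 11, set 1) → L1-HIT  vc=[7]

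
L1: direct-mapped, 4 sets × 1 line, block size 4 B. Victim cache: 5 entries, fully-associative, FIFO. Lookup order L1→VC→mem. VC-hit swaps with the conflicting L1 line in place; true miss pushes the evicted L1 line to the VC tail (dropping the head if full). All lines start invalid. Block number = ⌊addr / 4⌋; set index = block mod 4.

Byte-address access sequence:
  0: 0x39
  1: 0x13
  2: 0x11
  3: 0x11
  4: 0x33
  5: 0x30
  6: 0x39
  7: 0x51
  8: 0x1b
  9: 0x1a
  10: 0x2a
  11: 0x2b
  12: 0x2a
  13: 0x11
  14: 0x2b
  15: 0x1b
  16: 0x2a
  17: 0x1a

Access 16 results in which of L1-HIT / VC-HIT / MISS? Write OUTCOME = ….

OUTCOME = VC-HIT

0: 0x39 (blk 14, set 2) → MISS  vc=[]
1: 0x13 (blk 4, set 0) → MISS  vc=[]
2: 0x11 (blk 4, set 0) → L1-HIT  vc=[]
3: 0x11 (blk 4, set 0) → L1-HIT  vc=[]
4: 0x33 (blk 12, set 0) → MISS  vc=[4]
5: 0x30 (blk 12, set 0) → L1-HIT  vc=[4]
6: 0x39 (blk 14, set 2) → L1-HIT  vc=[4]
7: 0x51 (blk 20, set 0) → MISS  vc=[4, 12]
8: 0x1b (blk 6, set 2) → MISS  vc=[4, 12, 14]
9: 0x1a (blk 6, set 2) → L1-HIT  vc=[4, 12, 14]
10: 0x2a (blk 10, set 2) → MISS  vc=[4, 12, 14, 6]
11: 0x2b (blk 10, set 2) → L1-HIT  vc=[4, 12, 14, 6]
12: 0x2a (blk 10, set 2) → L1-HIT  vc=[4, 12, 14, 6]
13: 0x11 (blk 4, set 0) → VC-HIT  vc=[20, 12, 14, 6]
14: 0x2b (blk 10, set 2) → L1-HIT  vc=[20, 12, 14, 6]
15: 0x1b (blk 6, set 2) → VC-HIT  vc=[20, 12, 14, 10]
16: 0x2a (blk 10, set 2) → VC-HIT  vc=[20, 12, 14, 6]
17: 0x1a (blk 6, set 2) → VC-HIT  vc=[20, 12, 14, 10]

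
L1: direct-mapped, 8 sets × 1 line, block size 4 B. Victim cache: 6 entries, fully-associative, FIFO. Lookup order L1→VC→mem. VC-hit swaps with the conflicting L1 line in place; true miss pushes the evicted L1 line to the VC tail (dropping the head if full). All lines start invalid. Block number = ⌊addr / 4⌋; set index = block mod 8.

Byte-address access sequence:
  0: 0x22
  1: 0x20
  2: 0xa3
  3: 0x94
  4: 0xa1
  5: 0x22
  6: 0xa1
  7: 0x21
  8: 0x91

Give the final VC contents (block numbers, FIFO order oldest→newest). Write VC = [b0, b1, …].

VC = [40]

0: 0x22 (blk 8, set 0) → MISS  vc=[]
1: 0x20 (blk 8, set 0) → L1-HIT  vc=[]
2: 0xa3 (blk 40, set 0) → MISS  vc=[8]
3: 0x94 (blk 37, set 5) → MISS  vc=[8]
4: 0xa1 (blk 40, set 0) → L1-HIT  vc=[8]
5: 0x22 (blk 8, set 0) → VC-HIT  vc=[40]
6: 0xa1 (blk 40, set 0) → VC-HIT  vc=[8]
7: 0x21 (blk 8, set 0) → VC-HIT  vc=[40]
8: 0x91 (blk 36, set 4) → MISS  vc=[40]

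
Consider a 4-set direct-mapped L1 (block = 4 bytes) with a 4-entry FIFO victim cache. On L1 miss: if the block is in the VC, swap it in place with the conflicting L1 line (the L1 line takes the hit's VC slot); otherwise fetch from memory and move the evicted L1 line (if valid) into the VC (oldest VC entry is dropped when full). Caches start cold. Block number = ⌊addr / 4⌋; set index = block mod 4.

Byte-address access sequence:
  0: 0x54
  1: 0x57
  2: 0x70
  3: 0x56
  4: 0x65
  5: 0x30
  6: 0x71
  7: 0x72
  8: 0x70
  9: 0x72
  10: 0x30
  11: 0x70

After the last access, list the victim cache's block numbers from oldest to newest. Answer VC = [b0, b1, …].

VC = [21, 12]

#0 0x54→b21/s1 MISS; vc=[]
#1 0x57→b21/s1 L1-HIT; vc=[]
#2 0x70→b28/s0 MISS; vc=[]
#3 0x56→b21/s1 L1-HIT; vc=[]
#4 0x65→b25/s1 MISS; vc=[21]
#5 0x30→b12/s0 MISS; vc=[21,28]
#6 0x71→b28/s0 VC-HIT; vc=[21,12]
#7 0x72→b28/s0 L1-HIT; vc=[21,12]
#8 0x70→b28/s0 L1-HIT; vc=[21,12]
#9 0x72→b28/s0 L1-HIT; vc=[21,12]
#10 0x30→b12/s0 VC-HIT; vc=[21,28]
#11 0x70→b28/s0 VC-HIT; vc=[21,12]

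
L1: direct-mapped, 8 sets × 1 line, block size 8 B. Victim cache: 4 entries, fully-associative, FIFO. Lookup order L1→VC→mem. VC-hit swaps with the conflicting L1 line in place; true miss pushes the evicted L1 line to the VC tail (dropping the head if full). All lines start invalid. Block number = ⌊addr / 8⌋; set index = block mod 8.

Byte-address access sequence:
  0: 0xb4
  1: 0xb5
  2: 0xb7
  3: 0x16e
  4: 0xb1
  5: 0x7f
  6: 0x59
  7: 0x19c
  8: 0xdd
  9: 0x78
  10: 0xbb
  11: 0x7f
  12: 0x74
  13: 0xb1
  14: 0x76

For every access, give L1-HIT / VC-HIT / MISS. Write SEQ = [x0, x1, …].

#0 0xb4→b22/s6 MISS; vc=[]
#1 0xb5→b22/s6 L1-HIT; vc=[]
#2 0xb7→b22/s6 L1-HIT; vc=[]
#3 0x16e→b45/s5 MISS; vc=[]
#4 0xb1→b22/s6 L1-HIT; vc=[]
#5 0x7f→b15/s7 MISS; vc=[]
#6 0x59→b11/s3 MISS; vc=[]
#7 0x19c→b51/s3 MISS; vc=[11]
#8 0xdd→b27/s3 MISS; vc=[11,51]
#9 0x78→b15/s7 L1-HIT; vc=[11,51]
#10 0xbb→b23/s7 MISS; vc=[11,51,15]
#11 0x7f→b15/s7 VC-HIT; vc=[11,51,23]
#12 0x74→b14/s6 MISS; vc=[11,51,23,22]
#13 0xb1→b22/s6 VC-HIT; vc=[11,51,23,14]
#14 0x76→b14/s6 VC-HIT; vc=[11,51,23,22]

SEQ = [MISS, L1-HIT, L1-HIT, MISS, L1-HIT, MISS, MISS, MISS, MISS, L1-HIT, MISS, VC-HIT, MISS, VC-HIT, VC-HIT]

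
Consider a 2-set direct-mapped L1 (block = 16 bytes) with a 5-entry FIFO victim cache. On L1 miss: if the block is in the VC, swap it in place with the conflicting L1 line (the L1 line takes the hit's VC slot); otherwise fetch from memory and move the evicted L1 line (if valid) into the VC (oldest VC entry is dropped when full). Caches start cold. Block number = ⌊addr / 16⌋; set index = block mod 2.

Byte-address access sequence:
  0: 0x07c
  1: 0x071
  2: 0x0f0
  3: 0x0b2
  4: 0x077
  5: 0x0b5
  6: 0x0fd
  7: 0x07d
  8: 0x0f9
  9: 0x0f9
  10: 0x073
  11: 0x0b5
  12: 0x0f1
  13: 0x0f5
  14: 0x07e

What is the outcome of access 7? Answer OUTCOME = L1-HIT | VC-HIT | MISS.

#0 0x7c→b7/s1 MISS; vc=[]
#1 0x71→b7/s1 L1-HIT; vc=[]
#2 0xf0→b15/s1 MISS; vc=[7]
#3 0xb2→b11/s1 MISS; vc=[7,15]
#4 0x77→b7/s1 VC-HIT; vc=[11,15]
#5 0xb5→b11/s1 VC-HIT; vc=[7,15]
#6 0xfd→b15/s1 VC-HIT; vc=[7,11]
#7 0x7d→b7/s1 VC-HIT; vc=[15,11]
#8 0xf9→b15/s1 VC-HIT; vc=[7,11]
#9 0xf9→b15/s1 L1-HIT; vc=[7,11]
#10 0x73→b7/s1 VC-HIT; vc=[15,11]
#11 0xb5→b11/s1 VC-HIT; vc=[15,7]
#12 0xf1→b15/s1 VC-HIT; vc=[11,7]
#13 0xf5→b15/s1 L1-HIT; vc=[11,7]
#14 0x7e→b7/s1 VC-HIT; vc=[11,15]

OUTCOME = VC-HIT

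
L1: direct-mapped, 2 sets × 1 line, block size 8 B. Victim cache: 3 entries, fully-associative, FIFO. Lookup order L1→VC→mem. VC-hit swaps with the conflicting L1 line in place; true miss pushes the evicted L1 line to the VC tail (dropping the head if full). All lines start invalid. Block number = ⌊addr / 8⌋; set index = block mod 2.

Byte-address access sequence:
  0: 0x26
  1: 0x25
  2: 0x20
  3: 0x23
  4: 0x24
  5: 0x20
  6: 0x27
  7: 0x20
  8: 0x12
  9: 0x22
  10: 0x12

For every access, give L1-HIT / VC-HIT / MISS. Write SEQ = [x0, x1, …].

SEQ = [MISS, L1-HIT, L1-HIT, L1-HIT, L1-HIT, L1-HIT, L1-HIT, L1-HIT, MISS, VC-HIT, VC-HIT]

  [0] addr=0x26 blk=4 s=0: MISS | VC []
  [1] addr=0x25 blk=4 s=0: L1-HIT | VC []
  [2] addr=0x20 blk=4 s=0: L1-HIT | VC []
  [3] addr=0x23 blk=4 s=0: L1-HIT | VC []
  [4] addr=0x24 blk=4 s=0: L1-HIT | VC []
  [5] addr=0x20 blk=4 s=0: L1-HIT | VC []
  [6] addr=0x27 blk=4 s=0: L1-HIT | VC []
  [7] addr=0x20 blk=4 s=0: L1-HIT | VC []
  [8] addr=0x12 blk=2 s=0: MISS | VC [4]
  [9] addr=0x22 blk=4 s=0: VC-HIT | VC [2]
  [10] addr=0x12 blk=2 s=0: VC-HIT | VC [4]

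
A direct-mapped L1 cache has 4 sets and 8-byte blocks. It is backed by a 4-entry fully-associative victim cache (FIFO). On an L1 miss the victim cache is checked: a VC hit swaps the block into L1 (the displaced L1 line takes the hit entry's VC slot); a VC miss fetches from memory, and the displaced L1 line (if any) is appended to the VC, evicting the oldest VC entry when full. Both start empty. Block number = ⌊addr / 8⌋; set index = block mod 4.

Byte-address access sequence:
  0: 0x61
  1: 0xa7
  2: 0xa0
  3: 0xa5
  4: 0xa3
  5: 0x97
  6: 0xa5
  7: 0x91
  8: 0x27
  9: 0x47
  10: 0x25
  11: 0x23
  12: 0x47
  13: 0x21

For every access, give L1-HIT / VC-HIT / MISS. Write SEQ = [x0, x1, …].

SEQ = [MISS, MISS, L1-HIT, L1-HIT, L1-HIT, MISS, L1-HIT, L1-HIT, MISS, MISS, VC-HIT, L1-HIT, VC-HIT, VC-HIT]

0: 0x61 (blk 12, set 0) → MISS  vc=[]
1: 0xa7 (blk 20, set 0) → MISS  vc=[12]
2: 0xa0 (blk 20, set 0) → L1-HIT  vc=[12]
3: 0xa5 (blk 20, set 0) → L1-HIT  vc=[12]
4: 0xa3 (blk 20, set 0) → L1-HIT  vc=[12]
5: 0x97 (blk 18, set 2) → MISS  vc=[12]
6: 0xa5 (blk 20, set 0) → L1-HIT  vc=[12]
7: 0x91 (blk 18, set 2) → L1-HIT  vc=[12]
8: 0x27 (blk 4, set 0) → MISS  vc=[12, 20]
9: 0x47 (blk 8, set 0) → MISS  vc=[12, 20, 4]
10: 0x25 (blk 4, set 0) → VC-HIT  vc=[12, 20, 8]
11: 0x23 (blk 4, set 0) → L1-HIT  vc=[12, 20, 8]
12: 0x47 (blk 8, set 0) → VC-HIT  vc=[12, 20, 4]
13: 0x21 (blk 4, set 0) → VC-HIT  vc=[12, 20, 8]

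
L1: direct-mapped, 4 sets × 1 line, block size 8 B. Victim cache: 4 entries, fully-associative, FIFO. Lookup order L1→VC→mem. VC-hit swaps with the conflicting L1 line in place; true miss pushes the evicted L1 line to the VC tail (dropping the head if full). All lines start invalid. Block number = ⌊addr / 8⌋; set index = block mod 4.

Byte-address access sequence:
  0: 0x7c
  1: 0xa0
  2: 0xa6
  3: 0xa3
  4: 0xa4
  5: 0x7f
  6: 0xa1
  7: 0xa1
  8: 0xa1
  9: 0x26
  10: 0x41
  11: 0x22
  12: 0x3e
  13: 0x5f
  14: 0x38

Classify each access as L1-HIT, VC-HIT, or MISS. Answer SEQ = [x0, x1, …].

SEQ = [MISS, MISS, L1-HIT, L1-HIT, L1-HIT, L1-HIT, L1-HIT, L1-HIT, L1-HIT, MISS, MISS, VC-HIT, MISS, MISS, VC-HIT]

  [0] addr=0x7c blk=15 s=3: MISS | VC []
  [1] addr=0xa0 blk=20 s=0: MISS | VC []
  [2] addr=0xa6 blk=20 s=0: L1-HIT | VC []
  [3] addr=0xa3 blk=20 s=0: L1-HIT | VC []
  [4] addr=0xa4 blk=20 s=0: L1-HIT | VC []
  [5] addr=0x7f blk=15 s=3: L1-HIT | VC []
  [6] addr=0xa1 blk=20 s=0: L1-HIT | VC []
  [7] addr=0xa1 blk=20 s=0: L1-HIT | VC []
  [8] addr=0xa1 blk=20 s=0: L1-HIT | VC []
  [9] addr=0x26 blk=4 s=0: MISS | VC [20]
  [10] addr=0x41 blk=8 s=0: MISS | VC [20, 4]
  [11] addr=0x22 blk=4 s=0: VC-HIT | VC [20, 8]
  [12] addr=0x3e blk=7 s=3: MISS | VC [20, 8, 15]
  [13] addr=0x5f blk=11 s=3: MISS | VC [20, 8, 15, 7]
  [14] addr=0x38 blk=7 s=3: VC-HIT | VC [20, 8, 15, 11]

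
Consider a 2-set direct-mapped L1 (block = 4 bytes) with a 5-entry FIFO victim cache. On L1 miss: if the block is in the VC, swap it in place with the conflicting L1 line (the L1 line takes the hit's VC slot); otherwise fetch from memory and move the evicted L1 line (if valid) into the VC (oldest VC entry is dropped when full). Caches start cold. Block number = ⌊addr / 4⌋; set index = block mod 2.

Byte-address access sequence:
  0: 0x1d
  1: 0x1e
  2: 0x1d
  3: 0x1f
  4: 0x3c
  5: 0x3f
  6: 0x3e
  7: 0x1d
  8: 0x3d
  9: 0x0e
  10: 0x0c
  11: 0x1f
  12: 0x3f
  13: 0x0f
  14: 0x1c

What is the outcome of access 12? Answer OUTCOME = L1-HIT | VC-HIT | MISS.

OUTCOME = VC-HIT

  [0] addr=0x1d blk=7 s=1: MISS | VC []
  [1] addr=0x1e blk=7 s=1: L1-HIT | VC []
  [2] addr=0x1d blk=7 s=1: L1-HIT | VC []
  [3] addr=0x1f blk=7 s=1: L1-HIT | VC []
  [4] addr=0x3c blk=15 s=1: MISS | VC [7]
  [5] addr=0x3f blk=15 s=1: L1-HIT | VC [7]
  [6] addr=0x3e blk=15 s=1: L1-HIT | VC [7]
  [7] addr=0x1d blk=7 s=1: VC-HIT | VC [15]
  [8] addr=0x3d blk=15 s=1: VC-HIT | VC [7]
  [9] addr=0xe blk=3 s=1: MISS | VC [7, 15]
  [10] addr=0xc blk=3 s=1: L1-HIT | VC [7, 15]
  [11] addr=0x1f blk=7 s=1: VC-HIT | VC [3, 15]
  [12] addr=0x3f blk=15 s=1: VC-HIT | VC [3, 7]
  [13] addr=0xf blk=3 s=1: VC-HIT | VC [15, 7]
  [14] addr=0x1c blk=7 s=1: VC-HIT | VC [15, 3]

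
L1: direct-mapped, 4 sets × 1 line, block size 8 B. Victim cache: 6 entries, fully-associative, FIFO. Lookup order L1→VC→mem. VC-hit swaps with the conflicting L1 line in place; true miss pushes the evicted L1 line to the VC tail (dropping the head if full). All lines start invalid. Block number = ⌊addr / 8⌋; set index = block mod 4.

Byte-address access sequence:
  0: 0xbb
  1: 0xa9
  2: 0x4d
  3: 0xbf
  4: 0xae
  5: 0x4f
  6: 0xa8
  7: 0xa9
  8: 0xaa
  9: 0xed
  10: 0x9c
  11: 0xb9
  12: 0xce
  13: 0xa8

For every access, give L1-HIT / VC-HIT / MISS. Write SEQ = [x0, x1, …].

  [0] addr=0xbb blk=23 s=3: MISS | VC []
  [1] addr=0xa9 blk=21 s=1: MISS | VC []
  [2] addr=0x4d blk=9 s=1: MISS | VC [21]
  [3] addr=0xbf blk=23 s=3: L1-HIT | VC [21]
  [4] addr=0xae blk=21 s=1: VC-HIT | VC [9]
  [5] addr=0x4f blk=9 s=1: VC-HIT | VC [21]
  [6] addr=0xa8 blk=21 s=1: VC-HIT | VC [9]
  [7] addr=0xa9 blk=21 s=1: L1-HIT | VC [9]
  [8] addr=0xaa blk=21 s=1: L1-HIT | VC [9]
  [9] addr=0xed blk=29 s=1: MISS | VC [9, 21]
  [10] addr=0x9c blk=19 s=3: MISS | VC [9, 21, 23]
  [11] addr=0xb9 blk=23 s=3: VC-HIT | VC [9, 21, 19]
  [12] addr=0xce blk=25 s=1: MISS | VC [9, 21, 19, 29]
  [13] addr=0xa8 blk=21 s=1: VC-HIT | VC [9, 25, 19, 29]

SEQ = [MISS, MISS, MISS, L1-HIT, VC-HIT, VC-HIT, VC-HIT, L1-HIT, L1-HIT, MISS, MISS, VC-HIT, MISS, VC-HIT]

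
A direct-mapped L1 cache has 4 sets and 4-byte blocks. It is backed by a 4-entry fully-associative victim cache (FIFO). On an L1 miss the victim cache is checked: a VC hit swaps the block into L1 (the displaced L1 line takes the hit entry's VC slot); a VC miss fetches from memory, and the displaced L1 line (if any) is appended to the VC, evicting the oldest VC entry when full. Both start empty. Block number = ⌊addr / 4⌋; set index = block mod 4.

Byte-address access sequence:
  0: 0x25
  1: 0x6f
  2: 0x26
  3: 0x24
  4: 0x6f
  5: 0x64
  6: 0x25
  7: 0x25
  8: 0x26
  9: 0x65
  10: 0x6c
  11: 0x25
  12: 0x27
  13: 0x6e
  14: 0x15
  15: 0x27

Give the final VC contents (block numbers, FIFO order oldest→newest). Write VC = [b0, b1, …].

#0 0x25→b9/s1 MISS; vc=[]
#1 0x6f→b27/s3 MISS; vc=[]
#2 0x26→b9/s1 L1-HIT; vc=[]
#3 0x24→b9/s1 L1-HIT; vc=[]
#4 0x6f→b27/s3 L1-HIT; vc=[]
#5 0x64→b25/s1 MISS; vc=[9]
#6 0x25→b9/s1 VC-HIT; vc=[25]
#7 0x25→b9/s1 L1-HIT; vc=[25]
#8 0x26→b9/s1 L1-HIT; vc=[25]
#9 0x65→b25/s1 VC-HIT; vc=[9]
#10 0x6c→b27/s3 L1-HIT; vc=[9]
#11 0x25→b9/s1 VC-HIT; vc=[25]
#12 0x27→b9/s1 L1-HIT; vc=[25]
#13 0x6e→b27/s3 L1-HIT; vc=[25]
#14 0x15→b5/s1 MISS; vc=[25,9]
#15 0x27→b9/s1 VC-HIT; vc=[25,5]

VC = [25, 5]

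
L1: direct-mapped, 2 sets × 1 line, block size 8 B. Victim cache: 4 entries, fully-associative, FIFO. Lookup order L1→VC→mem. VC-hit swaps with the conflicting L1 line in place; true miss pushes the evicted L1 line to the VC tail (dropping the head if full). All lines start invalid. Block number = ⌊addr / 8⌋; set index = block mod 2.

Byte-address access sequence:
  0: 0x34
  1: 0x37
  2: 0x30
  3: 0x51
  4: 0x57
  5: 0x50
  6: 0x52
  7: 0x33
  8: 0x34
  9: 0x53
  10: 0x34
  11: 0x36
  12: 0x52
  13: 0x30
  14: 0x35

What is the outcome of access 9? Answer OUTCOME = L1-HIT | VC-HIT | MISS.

OUTCOME = VC-HIT

0: 0x34 (blk 6, set 0) → MISS  vc=[]
1: 0x37 (blk 6, set 0) → L1-HIT  vc=[]
2: 0x30 (blk 6, set 0) → L1-HIT  vc=[]
3: 0x51 (blk 10, set 0) → MISS  vc=[6]
4: 0x57 (blk 10, set 0) → L1-HIT  vc=[6]
5: 0x50 (blk 10, set 0) → L1-HIT  vc=[6]
6: 0x52 (blk 10, set 0) → L1-HIT  vc=[6]
7: 0x33 (blk 6, set 0) → VC-HIT  vc=[10]
8: 0x34 (blk 6, set 0) → L1-HIT  vc=[10]
9: 0x53 (blk 10, set 0) → VC-HIT  vc=[6]
10: 0x34 (blk 6, set 0) → VC-HIT  vc=[10]
11: 0x36 (blk 6, set 0) → L1-HIT  vc=[10]
12: 0x52 (blk 10, set 0) → VC-HIT  vc=[6]
13: 0x30 (blk 6, set 0) → VC-HIT  vc=[10]
14: 0x35 (blk 6, set 0) → L1-HIT  vc=[10]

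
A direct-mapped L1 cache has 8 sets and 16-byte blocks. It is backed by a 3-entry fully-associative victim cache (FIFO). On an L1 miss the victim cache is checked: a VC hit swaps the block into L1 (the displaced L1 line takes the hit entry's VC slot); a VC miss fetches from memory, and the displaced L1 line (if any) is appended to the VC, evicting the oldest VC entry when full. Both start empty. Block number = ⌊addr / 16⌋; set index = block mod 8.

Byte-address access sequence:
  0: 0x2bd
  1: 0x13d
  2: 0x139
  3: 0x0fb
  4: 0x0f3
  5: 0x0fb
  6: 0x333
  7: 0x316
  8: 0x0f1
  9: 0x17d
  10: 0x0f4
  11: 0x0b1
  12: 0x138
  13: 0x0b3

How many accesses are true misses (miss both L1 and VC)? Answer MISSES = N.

MISSES = 7

0: 0x2bd (blk 43, set 3) → MISS  vc=[]
1: 0x13d (blk 19, set 3) → MISS  vc=[43]
2: 0x139 (blk 19, set 3) → L1-HIT  vc=[43]
3: 0xfb (blk 15, set 7) → MISS  vc=[43]
4: 0xf3 (blk 15, set 7) → L1-HIT  vc=[43]
5: 0xfb (blk 15, set 7) → L1-HIT  vc=[43]
6: 0x333 (blk 51, set 3) → MISS  vc=[43, 19]
7: 0x316 (blk 49, set 1) → MISS  vc=[43, 19]
8: 0xf1 (blk 15, set 7) → L1-HIT  vc=[43, 19]
9: 0x17d (blk 23, set 7) → MISS  vc=[43, 19, 15]
10: 0xf4 (blk 15, set 7) → VC-HIT  vc=[43, 19, 23]
11: 0xb1 (blk 11, set 3) → MISS  vc=[19, 23, 51]
12: 0x138 (blk 19, set 3) → VC-HIT  vc=[11, 23, 51]
13: 0xb3 (blk 11, set 3) → VC-HIT  vc=[19, 23, 51]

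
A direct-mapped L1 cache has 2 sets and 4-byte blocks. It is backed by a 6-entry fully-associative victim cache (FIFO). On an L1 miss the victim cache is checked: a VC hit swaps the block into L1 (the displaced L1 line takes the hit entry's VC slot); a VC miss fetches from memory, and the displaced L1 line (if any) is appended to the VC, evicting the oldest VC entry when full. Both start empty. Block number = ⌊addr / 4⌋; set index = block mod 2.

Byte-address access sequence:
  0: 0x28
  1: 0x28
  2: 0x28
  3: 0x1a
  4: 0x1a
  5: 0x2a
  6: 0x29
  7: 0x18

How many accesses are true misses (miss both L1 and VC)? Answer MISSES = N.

0: 0x28 (blk 10, set 0) → MISS  vc=[]
1: 0x28 (blk 10, set 0) → L1-HIT  vc=[]
2: 0x28 (blk 10, set 0) → L1-HIT  vc=[]
3: 0x1a (blk 6, set 0) → MISS  vc=[10]
4: 0x1a (blk 6, set 0) → L1-HIT  vc=[10]
5: 0x2a (blk 10, set 0) → VC-HIT  vc=[6]
6: 0x29 (blk 10, set 0) → L1-HIT  vc=[6]
7: 0x18 (blk 6, set 0) → VC-HIT  vc=[10]

MISSES = 2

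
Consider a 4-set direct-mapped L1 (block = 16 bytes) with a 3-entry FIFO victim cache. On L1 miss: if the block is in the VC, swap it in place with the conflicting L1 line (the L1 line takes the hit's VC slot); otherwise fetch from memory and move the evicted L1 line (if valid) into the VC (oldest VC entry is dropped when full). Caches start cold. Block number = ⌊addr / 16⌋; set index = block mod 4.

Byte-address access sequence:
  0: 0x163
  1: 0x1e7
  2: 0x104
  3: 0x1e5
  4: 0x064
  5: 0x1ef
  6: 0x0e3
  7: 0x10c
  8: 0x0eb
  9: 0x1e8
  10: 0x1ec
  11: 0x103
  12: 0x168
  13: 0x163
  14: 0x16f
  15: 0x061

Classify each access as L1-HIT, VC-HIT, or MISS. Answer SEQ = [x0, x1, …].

#0 0x163→b22/s2 MISS; vc=[]
#1 0x1e7→b30/s2 MISS; vc=[22]
#2 0x104→b16/s0 MISS; vc=[22]
#3 0x1e5→b30/s2 L1-HIT; vc=[22]
#4 0x64→b6/s2 MISS; vc=[22,30]
#5 0x1ef→b30/s2 VC-HIT; vc=[22,6]
#6 0xe3→b14/s2 MISS; vc=[22,6,30]
#7 0x10c→b16/s0 L1-HIT; vc=[22,6,30]
#8 0xeb→b14/s2 L1-HIT; vc=[22,6,30]
#9 0x1e8→b30/s2 VC-HIT; vc=[22,6,14]
#10 0x1ec→b30/s2 L1-HIT; vc=[22,6,14]
#11 0x103→b16/s0 L1-HIT; vc=[22,6,14]
#12 0x168→b22/s2 VC-HIT; vc=[30,6,14]
#13 0x163→b22/s2 L1-HIT; vc=[30,6,14]
#14 0x16f→b22/s2 L1-HIT; vc=[30,6,14]
#15 0x61→b6/s2 VC-HIT; vc=[30,22,14]

SEQ = [MISS, MISS, MISS, L1-HIT, MISS, VC-HIT, MISS, L1-HIT, L1-HIT, VC-HIT, L1-HIT, L1-HIT, VC-HIT, L1-HIT, L1-HIT, VC-HIT]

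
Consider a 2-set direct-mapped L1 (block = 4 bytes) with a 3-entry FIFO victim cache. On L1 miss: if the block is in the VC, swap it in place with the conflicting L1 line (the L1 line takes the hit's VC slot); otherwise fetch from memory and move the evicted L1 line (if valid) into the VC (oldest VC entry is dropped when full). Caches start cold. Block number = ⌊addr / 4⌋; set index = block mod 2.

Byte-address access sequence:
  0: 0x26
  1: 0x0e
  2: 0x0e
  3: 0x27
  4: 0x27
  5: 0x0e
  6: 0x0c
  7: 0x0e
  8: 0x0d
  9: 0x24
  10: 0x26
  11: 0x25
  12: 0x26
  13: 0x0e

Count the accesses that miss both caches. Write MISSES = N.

MISSES = 2

  [0] addr=0x26 blk=9 s=1: MISS | VC []
  [1] addr=0xe blk=3 s=1: MISS | VC [9]
  [2] addr=0xe blk=3 s=1: L1-HIT | VC [9]
  [3] addr=0x27 blk=9 s=1: VC-HIT | VC [3]
  [4] addr=0x27 blk=9 s=1: L1-HIT | VC [3]
  [5] addr=0xe blk=3 s=1: VC-HIT | VC [9]
  [6] addr=0xc blk=3 s=1: L1-HIT | VC [9]
  [7] addr=0xe blk=3 s=1: L1-HIT | VC [9]
  [8] addr=0xd blk=3 s=1: L1-HIT | VC [9]
  [9] addr=0x24 blk=9 s=1: VC-HIT | VC [3]
  [10] addr=0x26 blk=9 s=1: L1-HIT | VC [3]
  [11] addr=0x25 blk=9 s=1: L1-HIT | VC [3]
  [12] addr=0x26 blk=9 s=1: L1-HIT | VC [3]
  [13] addr=0xe blk=3 s=1: VC-HIT | VC [9]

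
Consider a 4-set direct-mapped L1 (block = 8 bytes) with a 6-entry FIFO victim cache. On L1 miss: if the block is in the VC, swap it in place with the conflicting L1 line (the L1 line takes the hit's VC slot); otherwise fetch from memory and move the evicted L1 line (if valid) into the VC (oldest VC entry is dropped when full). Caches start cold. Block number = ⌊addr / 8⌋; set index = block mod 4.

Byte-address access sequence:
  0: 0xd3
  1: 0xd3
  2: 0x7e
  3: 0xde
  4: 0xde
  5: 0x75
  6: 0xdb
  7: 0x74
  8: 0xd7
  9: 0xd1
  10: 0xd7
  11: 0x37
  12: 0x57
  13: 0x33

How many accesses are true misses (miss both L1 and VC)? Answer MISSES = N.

MISSES = 6

#0 0xd3→b26/s2 MISS; vc=[]
#1 0xd3→b26/s2 L1-HIT; vc=[]
#2 0x7e→b15/s3 MISS; vc=[]
#3 0xde→b27/s3 MISS; vc=[15]
#4 0xde→b27/s3 L1-HIT; vc=[15]
#5 0x75→b14/s2 MISS; vc=[15,26]
#6 0xdb→b27/s3 L1-HIT; vc=[15,26]
#7 0x74→b14/s2 L1-HIT; vc=[15,26]
#8 0xd7→b26/s2 VC-HIT; vc=[15,14]
#9 0xd1→b26/s2 L1-HIT; vc=[15,14]
#10 0xd7→b26/s2 L1-HIT; vc=[15,14]
#11 0x37→b6/s2 MISS; vc=[15,14,26]
#12 0x57→b10/s2 MISS; vc=[15,14,26,6]
#13 0x33→b6/s2 VC-HIT; vc=[15,14,26,10]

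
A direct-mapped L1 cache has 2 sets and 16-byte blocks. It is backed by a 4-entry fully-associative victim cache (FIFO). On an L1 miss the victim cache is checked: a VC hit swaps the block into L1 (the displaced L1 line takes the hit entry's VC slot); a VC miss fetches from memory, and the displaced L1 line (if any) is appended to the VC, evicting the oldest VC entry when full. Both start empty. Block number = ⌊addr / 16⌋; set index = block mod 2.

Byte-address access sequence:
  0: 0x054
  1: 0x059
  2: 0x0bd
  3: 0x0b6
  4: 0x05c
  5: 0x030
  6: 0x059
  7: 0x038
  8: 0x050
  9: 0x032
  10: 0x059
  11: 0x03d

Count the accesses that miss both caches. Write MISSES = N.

#0 0x54→b5/s1 MISS; vc=[]
#1 0x59→b5/s1 L1-HIT; vc=[]
#2 0xbd→b11/s1 MISS; vc=[5]
#3 0xb6→b11/s1 L1-HIT; vc=[5]
#4 0x5c→b5/s1 VC-HIT; vc=[11]
#5 0x30→b3/s1 MISS; vc=[11,5]
#6 0x59→b5/s1 VC-HIT; vc=[11,3]
#7 0x38→b3/s1 VC-HIT; vc=[11,5]
#8 0x50→b5/s1 VC-HIT; vc=[11,3]
#9 0x32→b3/s1 VC-HIT; vc=[11,5]
#10 0x59→b5/s1 VC-HIT; vc=[11,3]
#11 0x3d→b3/s1 VC-HIT; vc=[11,5]

MISSES = 3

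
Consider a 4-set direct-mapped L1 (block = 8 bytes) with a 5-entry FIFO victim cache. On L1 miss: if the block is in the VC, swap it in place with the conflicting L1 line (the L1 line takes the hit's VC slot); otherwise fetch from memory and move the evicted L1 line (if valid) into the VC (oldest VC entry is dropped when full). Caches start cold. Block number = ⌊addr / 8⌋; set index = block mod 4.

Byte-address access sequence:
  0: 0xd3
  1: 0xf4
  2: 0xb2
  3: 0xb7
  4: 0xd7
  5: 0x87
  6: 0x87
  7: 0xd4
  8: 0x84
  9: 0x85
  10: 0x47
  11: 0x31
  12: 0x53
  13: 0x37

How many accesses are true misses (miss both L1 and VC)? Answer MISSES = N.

MISSES = 7

#0 0xd3→b26/s2 MISS; vc=[]
#1 0xf4→b30/s2 MISS; vc=[26]
#2 0xb2→b22/s2 MISS; vc=[26,30]
#3 0xb7→b22/s2 L1-HIT; vc=[26,30]
#4 0xd7→b26/s2 VC-HIT; vc=[22,30]
#5 0x87→b16/s0 MISS; vc=[22,30]
#6 0x87→b16/s0 L1-HIT; vc=[22,30]
#7 0xd4→b26/s2 L1-HIT; vc=[22,30]
#8 0x84→b16/s0 L1-HIT; vc=[22,30]
#9 0x85→b16/s0 L1-HIT; vc=[22,30]
#10 0x47→b8/s0 MISS; vc=[22,30,16]
#11 0x31→b6/s2 MISS; vc=[22,30,16,26]
#12 0x53→b10/s2 MISS; vc=[22,30,16,26,6]
#13 0x37→b6/s2 VC-HIT; vc=[22,30,16,26,10]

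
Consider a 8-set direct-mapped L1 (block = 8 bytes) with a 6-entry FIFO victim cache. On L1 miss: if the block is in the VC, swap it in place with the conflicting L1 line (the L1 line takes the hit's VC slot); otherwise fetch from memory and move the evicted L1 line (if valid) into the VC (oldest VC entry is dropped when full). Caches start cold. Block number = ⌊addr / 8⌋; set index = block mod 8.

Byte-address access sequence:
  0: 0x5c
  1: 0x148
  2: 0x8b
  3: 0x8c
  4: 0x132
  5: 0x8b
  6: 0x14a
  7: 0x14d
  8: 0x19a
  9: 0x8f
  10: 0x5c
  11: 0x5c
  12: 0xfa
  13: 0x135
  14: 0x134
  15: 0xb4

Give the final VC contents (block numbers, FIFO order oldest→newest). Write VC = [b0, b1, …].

#0 0x5c→b11/s3 MISS; vc=[]
#1 0x148→b41/s1 MISS; vc=[]
#2 0x8b→b17/s1 MISS; vc=[41]
#3 0x8c→b17/s1 L1-HIT; vc=[41]
#4 0x132→b38/s6 MISS; vc=[41]
#5 0x8b→b17/s1 L1-HIT; vc=[41]
#6 0x14a→b41/s1 VC-HIT; vc=[17]
#7 0x14d→b41/s1 L1-HIT; vc=[17]
#8 0x19a→b51/s3 MISS; vc=[17,11]
#9 0x8f→b17/s1 VC-HIT; vc=[41,11]
#10 0x5c→b11/s3 VC-HIT; vc=[41,51]
#11 0x5c→b11/s3 L1-HIT; vc=[41,51]
#12 0xfa→b31/s7 MISS; vc=[41,51]
#13 0x135→b38/s6 L1-HIT; vc=[41,51]
#14 0x134→b38/s6 L1-HIT; vc=[41,51]
#15 0xb4→b22/s6 MISS; vc=[41,51,38]

VC = [41, 51, 38]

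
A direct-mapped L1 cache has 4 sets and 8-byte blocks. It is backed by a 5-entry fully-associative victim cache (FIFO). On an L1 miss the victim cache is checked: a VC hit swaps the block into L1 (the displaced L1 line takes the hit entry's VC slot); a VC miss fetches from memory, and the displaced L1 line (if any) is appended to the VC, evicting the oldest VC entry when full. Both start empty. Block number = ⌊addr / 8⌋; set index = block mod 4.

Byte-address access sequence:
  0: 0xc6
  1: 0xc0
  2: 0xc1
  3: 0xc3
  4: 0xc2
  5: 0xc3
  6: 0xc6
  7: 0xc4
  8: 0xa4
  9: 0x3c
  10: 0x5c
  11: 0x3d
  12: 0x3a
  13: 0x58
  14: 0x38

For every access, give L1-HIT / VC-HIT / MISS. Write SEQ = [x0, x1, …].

SEQ = [MISS, L1-HIT, L1-HIT, L1-HIT, L1-HIT, L1-HIT, L1-HIT, L1-HIT, MISS, MISS, MISS, VC-HIT, L1-HIT, VC-HIT, VC-HIT]

  [0] addr=0xc6 blk=24 s=0: MISS | VC []
  [1] addr=0xc0 blk=24 s=0: L1-HIT | VC []
  [2] addr=0xc1 blk=24 s=0: L1-HIT | VC []
  [3] addr=0xc3 blk=24 s=0: L1-HIT | VC []
  [4] addr=0xc2 blk=24 s=0: L1-HIT | VC []
  [5] addr=0xc3 blk=24 s=0: L1-HIT | VC []
  [6] addr=0xc6 blk=24 s=0: L1-HIT | VC []
  [7] addr=0xc4 blk=24 s=0: L1-HIT | VC []
  [8] addr=0xa4 blk=20 s=0: MISS | VC [24]
  [9] addr=0x3c blk=7 s=3: MISS | VC [24]
  [10] addr=0x5c blk=11 s=3: MISS | VC [24, 7]
  [11] addr=0x3d blk=7 s=3: VC-HIT | VC [24, 11]
  [12] addr=0x3a blk=7 s=3: L1-HIT | VC [24, 11]
  [13] addr=0x58 blk=11 s=3: VC-HIT | VC [24, 7]
  [14] addr=0x38 blk=7 s=3: VC-HIT | VC [24, 11]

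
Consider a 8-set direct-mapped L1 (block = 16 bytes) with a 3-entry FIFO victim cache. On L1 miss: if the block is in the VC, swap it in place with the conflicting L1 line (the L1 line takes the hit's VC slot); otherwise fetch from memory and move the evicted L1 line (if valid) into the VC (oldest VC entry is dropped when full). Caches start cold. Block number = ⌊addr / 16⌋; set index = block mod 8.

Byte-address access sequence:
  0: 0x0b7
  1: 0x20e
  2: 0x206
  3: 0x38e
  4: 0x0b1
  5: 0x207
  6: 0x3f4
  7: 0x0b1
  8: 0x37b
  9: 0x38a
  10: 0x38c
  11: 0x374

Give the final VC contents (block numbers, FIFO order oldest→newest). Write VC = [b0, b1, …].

0: 0xb7 (blk 11, set 3) → MISS  vc=[]
1: 0x20e (blk 32, set 0) → MISS  vc=[]
2: 0x206 (blk 32, set 0) → L1-HIT  vc=[]
3: 0x38e (blk 56, set 0) → MISS  vc=[32]
4: 0xb1 (blk 11, set 3) → L1-HIT  vc=[32]
5: 0x207 (blk 32, set 0) → VC-HIT  vc=[56]
6: 0x3f4 (blk 63, set 7) → MISS  vc=[56]
7: 0xb1 (blk 11, set 3) → L1-HIT  vc=[56]
8: 0x37b (blk 55, set 7) → MISS  vc=[56, 63]
9: 0x38a (blk 56, set 0) → VC-HIT  vc=[32, 63]
10: 0x38c (blk 56, set 0) → L1-HIT  vc=[32, 63]
11: 0x374 (blk 55, set 7) → L1-HIT  vc=[32, 63]

VC = [32, 63]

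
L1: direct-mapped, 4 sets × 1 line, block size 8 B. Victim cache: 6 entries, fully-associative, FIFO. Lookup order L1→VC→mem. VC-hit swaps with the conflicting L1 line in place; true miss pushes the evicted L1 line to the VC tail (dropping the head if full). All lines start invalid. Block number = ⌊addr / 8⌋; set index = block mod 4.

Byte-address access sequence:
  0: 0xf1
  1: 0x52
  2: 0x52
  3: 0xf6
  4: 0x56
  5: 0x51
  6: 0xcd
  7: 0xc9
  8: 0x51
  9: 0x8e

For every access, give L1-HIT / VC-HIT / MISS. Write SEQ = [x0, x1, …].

SEQ = [MISS, MISS, L1-HIT, VC-HIT, VC-HIT, L1-HIT, MISS, L1-HIT, L1-HIT, MISS]

  [0] addr=0xf1 blk=30 s=2: MISS | VC []
  [1] addr=0x52 blk=10 s=2: MISS | VC [30]
  [2] addr=0x52 blk=10 s=2: L1-HIT | VC [30]
  [3] addr=0xf6 blk=30 s=2: VC-HIT | VC [10]
  [4] addr=0x56 blk=10 s=2: VC-HIT | VC [30]
  [5] addr=0x51 blk=10 s=2: L1-HIT | VC [30]
  [6] addr=0xcd blk=25 s=1: MISS | VC [30]
  [7] addr=0xc9 blk=25 s=1: L1-HIT | VC [30]
  [8] addr=0x51 blk=10 s=2: L1-HIT | VC [30]
  [9] addr=0x8e blk=17 s=1: MISS | VC [30, 25]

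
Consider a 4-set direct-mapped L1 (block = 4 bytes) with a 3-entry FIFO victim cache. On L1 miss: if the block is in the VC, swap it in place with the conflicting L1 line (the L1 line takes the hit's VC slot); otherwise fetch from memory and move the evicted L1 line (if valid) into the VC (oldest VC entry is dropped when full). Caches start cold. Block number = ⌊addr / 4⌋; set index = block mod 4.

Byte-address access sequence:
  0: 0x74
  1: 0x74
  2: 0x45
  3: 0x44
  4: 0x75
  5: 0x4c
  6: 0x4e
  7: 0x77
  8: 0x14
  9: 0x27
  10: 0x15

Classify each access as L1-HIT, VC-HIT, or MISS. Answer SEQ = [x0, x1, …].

SEQ = [MISS, L1-HIT, MISS, L1-HIT, VC-HIT, MISS, L1-HIT, L1-HIT, MISS, MISS, VC-HIT]

#0 0x74→b29/s1 MISS; vc=[]
#1 0x74→b29/s1 L1-HIT; vc=[]
#2 0x45→b17/s1 MISS; vc=[29]
#3 0x44→b17/s1 L1-HIT; vc=[29]
#4 0x75→b29/s1 VC-HIT; vc=[17]
#5 0x4c→b19/s3 MISS; vc=[17]
#6 0x4e→b19/s3 L1-HIT; vc=[17]
#7 0x77→b29/s1 L1-HIT; vc=[17]
#8 0x14→b5/s1 MISS; vc=[17,29]
#9 0x27→b9/s1 MISS; vc=[17,29,5]
#10 0x15→b5/s1 VC-HIT; vc=[17,29,9]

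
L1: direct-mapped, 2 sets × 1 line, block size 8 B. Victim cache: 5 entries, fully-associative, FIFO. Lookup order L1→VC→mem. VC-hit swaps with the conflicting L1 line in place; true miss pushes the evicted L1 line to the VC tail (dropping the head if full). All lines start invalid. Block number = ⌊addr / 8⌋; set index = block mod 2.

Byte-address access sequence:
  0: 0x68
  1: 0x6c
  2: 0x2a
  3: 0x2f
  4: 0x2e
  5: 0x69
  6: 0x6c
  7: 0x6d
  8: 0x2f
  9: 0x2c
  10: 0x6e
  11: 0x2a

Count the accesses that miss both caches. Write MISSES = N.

#0 0x68→b13/s1 MISS; vc=[]
#1 0x6c→b13/s1 L1-HIT; vc=[]
#2 0x2a→b5/s1 MISS; vc=[13]
#3 0x2f→b5/s1 L1-HIT; vc=[13]
#4 0x2e→b5/s1 L1-HIT; vc=[13]
#5 0x69→b13/s1 VC-HIT; vc=[5]
#6 0x6c→b13/s1 L1-HIT; vc=[5]
#7 0x6d→b13/s1 L1-HIT; vc=[5]
#8 0x2f→b5/s1 VC-HIT; vc=[13]
#9 0x2c→b5/s1 L1-HIT; vc=[13]
#10 0x6e→b13/s1 VC-HIT; vc=[5]
#11 0x2a→b5/s1 VC-HIT; vc=[13]

MISSES = 2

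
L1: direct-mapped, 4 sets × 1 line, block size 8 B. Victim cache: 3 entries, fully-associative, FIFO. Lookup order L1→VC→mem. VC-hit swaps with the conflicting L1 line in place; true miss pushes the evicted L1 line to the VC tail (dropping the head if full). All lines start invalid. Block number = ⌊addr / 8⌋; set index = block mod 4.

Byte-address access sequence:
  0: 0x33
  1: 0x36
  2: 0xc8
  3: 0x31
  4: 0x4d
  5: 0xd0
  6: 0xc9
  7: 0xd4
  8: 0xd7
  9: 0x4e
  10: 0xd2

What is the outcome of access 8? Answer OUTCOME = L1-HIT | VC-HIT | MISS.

OUTCOME = L1-HIT

0: 0x33 (blk 6, set 2) → MISS  vc=[]
1: 0x36 (blk 6, set 2) → L1-HIT  vc=[]
2: 0xc8 (blk 25, set 1) → MISS  vc=[]
3: 0x31 (blk 6, set 2) → L1-HIT  vc=[]
4: 0x4d (blk 9, set 1) → MISS  vc=[25]
5: 0xd0 (blk 26, set 2) → MISS  vc=[25, 6]
6: 0xc9 (blk 25, set 1) → VC-HIT  vc=[9, 6]
7: 0xd4 (blk 26, set 2) → L1-HIT  vc=[9, 6]
8: 0xd7 (blk 26, set 2) → L1-HIT  vc=[9, 6]
9: 0x4e (blk 9, set 1) → VC-HIT  vc=[25, 6]
10: 0xd2 (blk 26, set 2) → L1-HIT  vc=[25, 6]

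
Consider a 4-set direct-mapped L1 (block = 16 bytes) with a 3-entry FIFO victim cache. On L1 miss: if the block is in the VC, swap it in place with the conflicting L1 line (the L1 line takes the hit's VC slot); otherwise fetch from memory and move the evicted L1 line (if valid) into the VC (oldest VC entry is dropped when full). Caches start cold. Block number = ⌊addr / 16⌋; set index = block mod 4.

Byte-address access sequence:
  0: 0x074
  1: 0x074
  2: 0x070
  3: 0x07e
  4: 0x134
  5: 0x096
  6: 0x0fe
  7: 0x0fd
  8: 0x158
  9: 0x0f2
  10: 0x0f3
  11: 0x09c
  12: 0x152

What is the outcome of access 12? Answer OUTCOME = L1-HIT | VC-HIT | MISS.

#0 0x74→b7/s3 MISS; vc=[]
#1 0x74→b7/s3 L1-HIT; vc=[]
#2 0x70→b7/s3 L1-HIT; vc=[]
#3 0x7e→b7/s3 L1-HIT; vc=[]
#4 0x134→b19/s3 MISS; vc=[7]
#5 0x96→b9/s1 MISS; vc=[7]
#6 0xfe→b15/s3 MISS; vc=[7,19]
#7 0xfd→b15/s3 L1-HIT; vc=[7,19]
#8 0x158→b21/s1 MISS; vc=[7,19,9]
#9 0xf2→b15/s3 L1-HIT; vc=[7,19,9]
#10 0xf3→b15/s3 L1-HIT; vc=[7,19,9]
#11 0x9c→b9/s1 VC-HIT; vc=[7,19,21]
#12 0x152→b21/s1 VC-HIT; vc=[7,19,9]

OUTCOME = VC-HIT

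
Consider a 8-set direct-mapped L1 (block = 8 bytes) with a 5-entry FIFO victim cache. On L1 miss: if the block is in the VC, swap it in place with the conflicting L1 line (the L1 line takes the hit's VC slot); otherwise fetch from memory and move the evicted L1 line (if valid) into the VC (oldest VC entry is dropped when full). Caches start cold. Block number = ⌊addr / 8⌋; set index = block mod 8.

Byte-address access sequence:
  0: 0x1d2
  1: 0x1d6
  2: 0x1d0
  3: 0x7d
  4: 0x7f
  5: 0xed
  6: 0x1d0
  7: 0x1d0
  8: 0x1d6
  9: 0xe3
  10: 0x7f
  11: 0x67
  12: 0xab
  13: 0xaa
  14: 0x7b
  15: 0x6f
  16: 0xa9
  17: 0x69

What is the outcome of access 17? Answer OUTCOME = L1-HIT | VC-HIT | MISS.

OUTCOME = VC-HIT

#0 0x1d2→b58/s2 MISS; vc=[]
#1 0x1d6→b58/s2 L1-HIT; vc=[]
#2 0x1d0→b58/s2 L1-HIT; vc=[]
#3 0x7d→b15/s7 MISS; vc=[]
#4 0x7f→b15/s7 L1-HIT; vc=[]
#5 0xed→b29/s5 MISS; vc=[]
#6 0x1d0→b58/s2 L1-HIT; vc=[]
#7 0x1d0→b58/s2 L1-HIT; vc=[]
#8 0x1d6→b58/s2 L1-HIT; vc=[]
#9 0xe3→b28/s4 MISS; vc=[]
#10 0x7f→b15/s7 L1-HIT; vc=[]
#11 0x67→b12/s4 MISS; vc=[28]
#12 0xab→b21/s5 MISS; vc=[28,29]
#13 0xaa→b21/s5 L1-HIT; vc=[28,29]
#14 0x7b→b15/s7 L1-HIT; vc=[28,29]
#15 0x6f→b13/s5 MISS; vc=[28,29,21]
#16 0xa9→b21/s5 VC-HIT; vc=[28,29,13]
#17 0x69→b13/s5 VC-HIT; vc=[28,29,21]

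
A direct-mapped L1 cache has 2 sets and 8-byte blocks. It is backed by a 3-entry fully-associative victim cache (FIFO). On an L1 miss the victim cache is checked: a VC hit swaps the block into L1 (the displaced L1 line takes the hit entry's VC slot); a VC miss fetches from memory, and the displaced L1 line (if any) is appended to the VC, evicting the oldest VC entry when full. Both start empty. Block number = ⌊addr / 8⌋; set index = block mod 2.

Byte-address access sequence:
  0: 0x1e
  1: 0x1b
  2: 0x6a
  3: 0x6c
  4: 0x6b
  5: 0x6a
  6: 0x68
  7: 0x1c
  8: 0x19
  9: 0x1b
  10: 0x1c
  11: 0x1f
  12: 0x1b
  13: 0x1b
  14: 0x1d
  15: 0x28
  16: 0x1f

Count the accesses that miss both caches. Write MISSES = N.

MISSES = 3

0: 0x1e (blk 3, set 1) → MISS  vc=[]
1: 0x1b (blk 3, set 1) → L1-HIT  vc=[]
2: 0x6a (blk 13, set 1) → MISS  vc=[3]
3: 0x6c (blk 13, set 1) → L1-HIT  vc=[3]
4: 0x6b (blk 13, set 1) → L1-HIT  vc=[3]
5: 0x6a (blk 13, set 1) → L1-HIT  vc=[3]
6: 0x68 (blk 13, set 1) → L1-HIT  vc=[3]
7: 0x1c (blk 3, set 1) → VC-HIT  vc=[13]
8: 0x19 (blk 3, set 1) → L1-HIT  vc=[13]
9: 0x1b (blk 3, set 1) → L1-HIT  vc=[13]
10: 0x1c (blk 3, set 1) → L1-HIT  vc=[13]
11: 0x1f (blk 3, set 1) → L1-HIT  vc=[13]
12: 0x1b (blk 3, set 1) → L1-HIT  vc=[13]
13: 0x1b (blk 3, set 1) → L1-HIT  vc=[13]
14: 0x1d (blk 3, set 1) → L1-HIT  vc=[13]
15: 0x28 (blk 5, set 1) → MISS  vc=[13, 3]
16: 0x1f (blk 3, set 1) → VC-HIT  vc=[13, 5]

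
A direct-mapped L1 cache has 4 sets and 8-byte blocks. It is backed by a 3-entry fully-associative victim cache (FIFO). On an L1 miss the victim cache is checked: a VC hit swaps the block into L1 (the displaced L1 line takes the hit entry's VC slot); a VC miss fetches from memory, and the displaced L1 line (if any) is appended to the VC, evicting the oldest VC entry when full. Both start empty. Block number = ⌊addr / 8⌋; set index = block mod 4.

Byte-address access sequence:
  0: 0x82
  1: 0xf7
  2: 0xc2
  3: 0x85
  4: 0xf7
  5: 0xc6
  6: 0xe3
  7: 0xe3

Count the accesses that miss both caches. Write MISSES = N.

#0 0x82→b16/s0 MISS; vc=[]
#1 0xf7→b30/s2 MISS; vc=[]
#2 0xc2→b24/s0 MISS; vc=[16]
#3 0x85→b16/s0 VC-HIT; vc=[24]
#4 0xf7→b30/s2 L1-HIT; vc=[24]
#5 0xc6→b24/s0 VC-HIT; vc=[16]
#6 0xe3→b28/s0 MISS; vc=[16,24]
#7 0xe3→b28/s0 L1-HIT; vc=[16,24]

MISSES = 4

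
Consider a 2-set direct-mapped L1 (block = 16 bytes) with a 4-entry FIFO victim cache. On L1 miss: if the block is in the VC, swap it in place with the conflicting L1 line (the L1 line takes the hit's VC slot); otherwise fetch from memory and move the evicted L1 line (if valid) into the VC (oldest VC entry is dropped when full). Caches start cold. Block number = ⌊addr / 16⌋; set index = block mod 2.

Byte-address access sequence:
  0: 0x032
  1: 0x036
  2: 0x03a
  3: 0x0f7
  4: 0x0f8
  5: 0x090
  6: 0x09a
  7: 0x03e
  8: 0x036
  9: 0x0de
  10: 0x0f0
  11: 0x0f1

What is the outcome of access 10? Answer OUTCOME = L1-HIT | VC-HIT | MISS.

OUTCOME = VC-HIT

#0 0x32→b3/s1 MISS; vc=[]
#1 0x36→b3/s1 L1-HIT; vc=[]
#2 0x3a→b3/s1 L1-HIT; vc=[]
#3 0xf7→b15/s1 MISS; vc=[3]
#4 0xf8→b15/s1 L1-HIT; vc=[3]
#5 0x90→b9/s1 MISS; vc=[3,15]
#6 0x9a→b9/s1 L1-HIT; vc=[3,15]
#7 0x3e→b3/s1 VC-HIT; vc=[9,15]
#8 0x36→b3/s1 L1-HIT; vc=[9,15]
#9 0xde→b13/s1 MISS; vc=[9,15,3]
#10 0xf0→b15/s1 VC-HIT; vc=[9,13,3]
#11 0xf1→b15/s1 L1-HIT; vc=[9,13,3]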